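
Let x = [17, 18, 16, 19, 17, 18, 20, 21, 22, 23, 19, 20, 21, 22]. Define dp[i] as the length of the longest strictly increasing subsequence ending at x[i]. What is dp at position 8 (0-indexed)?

6

dp[i] = 1 + max{dp[j] : j<i, x[j]<x[i]} (or 1 if no such j):
i:      0  1  2  3  4  5  6  7  8  9 10 11 12 13
x[i]:  17 18 16 19 17 18 20 21 22 23 19 20 21 22
dp:     1  2  1  3  2  3  4  5  6  7  4  5  6  7
At index 8 the value is 6.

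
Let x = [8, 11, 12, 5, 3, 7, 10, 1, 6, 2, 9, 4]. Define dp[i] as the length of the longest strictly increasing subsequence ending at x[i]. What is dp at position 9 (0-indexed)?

dp[i] = 1 + max{dp[j] : j<i, x[j]<x[i]} (or 1 if no such j):
i:      0  1  2  3  4  5  6  7  8  9 10 11
x[i]:   8 11 12  5  3  7 10  1  6  2  9  4
dp:     1  2  3  1  1  2  3  1  2  2  3  3
At index 9 the value is 2.

2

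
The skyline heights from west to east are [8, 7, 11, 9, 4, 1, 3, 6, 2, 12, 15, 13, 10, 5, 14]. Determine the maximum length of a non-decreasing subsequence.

Track the smallest tail for each achievable length (allowing ties):
8 → extends → [8]
7 → replaces 8 → [7]
11 → extends → [7, 11]
9 → replaces 11 → [7, 9]
4 → replaces 7 → [4, 9]
1 → replaces 4 → [1, 9]
3 → replaces 9 → [1, 3]
6 → extends → [1, 3, 6]
2 → replaces 3 → [1, 2, 6]
12 → extends → [1, 2, 6, 12]
15 → extends → [1, 2, 6, 12, 15]
13 → replaces 15 → [1, 2, 6, 12, 13]
10 → replaces 12 → [1, 2, 6, 10, 13]
5 → replaces 6 → [1, 2, 5, 10, 13]
14 → extends → [1, 2, 5, 10, 13, 14]
Six tails, so the longest non-decreasing subsequence has length 6 (e.g. 1, 3, 6, 12, 13, 14).

6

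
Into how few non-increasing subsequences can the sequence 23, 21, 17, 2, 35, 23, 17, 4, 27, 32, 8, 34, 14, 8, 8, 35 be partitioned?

Place each on the leftmost legal pile:
23 → new pile 1 (tops now [23])
21 → pile 1 (tops now [21])
17 → pile 1 (tops now [17])
2 → pile 1 (tops now [2])
35 → new pile 2 (tops now [2, 35])
23 → pile 2 (tops now [2, 23])
17 → pile 2 (tops now [2, 17])
4 → pile 2 (tops now [2, 4])
27 → new pile 3 (tops now [2, 4, 27])
32 → new pile 4 (tops now [2, 4, 27, 32])
8 → pile 3 (tops now [2, 4, 8, 32])
34 → new pile 5 (tops now [2, 4, 8, 32, 34])
14 → pile 4 (tops now [2, 4, 8, 14, 34])
8 → pile 3 (tops now [2, 4, 8, 14, 34])
8 → pile 3 (tops now [2, 4, 8, 14, 34])
35 → new pile 6 (tops now [2, 4, 8, 14, 34, 35])
Six piles.

6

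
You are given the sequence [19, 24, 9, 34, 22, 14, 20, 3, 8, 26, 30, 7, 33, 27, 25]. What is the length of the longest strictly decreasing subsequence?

5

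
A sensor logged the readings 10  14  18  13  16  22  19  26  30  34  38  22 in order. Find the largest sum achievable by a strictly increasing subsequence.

Let S[i] be the best sum of a strictly increasing subsequence ending at i:
i:       1   2   3   4   5   6   7   8   9  10  11  12
a[i]:   10  14  18  13  16  22  19  26  30  34  38  22
S:      10  24  42  23  40  64  61  90 120 154 192  83
Maximum is 192 (e.g. 10 + 14 + 18 + 22 + 26 + 30 + 34 + 38).

192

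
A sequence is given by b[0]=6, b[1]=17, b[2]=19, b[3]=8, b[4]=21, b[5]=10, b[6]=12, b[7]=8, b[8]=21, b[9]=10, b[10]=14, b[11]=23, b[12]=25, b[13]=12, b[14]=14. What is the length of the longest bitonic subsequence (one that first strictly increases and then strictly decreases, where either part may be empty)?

inc[i] = longest strictly increasing subsequence ending at i; dec[i] = longest strictly decreasing subsequence starting at i:
i:      0  1  2  3  4  5  6  7  8  9 10 11 12 13 14
b[i]:   6 17 19  8 21 10 12  8 21 10 14 23 25 12 14
inc:    1  2  3  2  4  3  4  2  5  3  5  6  7  4  5
dec:    1  3  3  1  3  2  2  1  3  1  2  2  2  1  1
Best peak at i=12 (value 25): inc=7, dec=2, length 7+2−1 = 8.

8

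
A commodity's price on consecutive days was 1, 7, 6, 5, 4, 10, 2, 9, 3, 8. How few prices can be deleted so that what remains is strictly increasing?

6

Fewest deletions = n − (longest strictly increasing subsequence).
Patience tails:
1 → extends → [1]
7 → extends → [1, 7]
6 → replaces 7 → [1, 6]
5 → replaces 6 → [1, 5]
4 → replaces 5 → [1, 4]
10 → extends → [1, 4, 10]
2 → replaces 4 → [1, 2, 10]
9 → replaces 10 → [1, 2, 9]
3 → replaces 9 → [1, 2, 3]
8 → extends → [1, 2, 3, 8]
Longest strictly increasing subsequence has length 4, so deletions = 10 − 4 = 6.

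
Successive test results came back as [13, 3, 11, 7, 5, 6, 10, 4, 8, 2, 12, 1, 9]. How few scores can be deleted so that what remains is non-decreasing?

8

Fewest deletions = n − (longest non-decreasing subsequence).
i:      1  2  3  4  5  6  7  8  9 10 11 12 13
a[i]:  13  3 11  7  5  6 10  4  8  2 12  1  9
dp:     1  1  2  2  2  3  4  2  4  1  5  1  5
max dp = 5, so deletions = 13 − 5 = 8.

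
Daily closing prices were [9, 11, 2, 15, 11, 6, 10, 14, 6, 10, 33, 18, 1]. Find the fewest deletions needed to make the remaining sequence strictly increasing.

8

Fewest deletions = n − (longest strictly increasing subsequence).
Patience tails:
9 → extends → [9]
11 → extends → [9, 11]
2 → replaces 9 → [2, 11]
15 → extends → [2, 11, 15]
11 → already a tail → [2, 11, 15]
6 → replaces 11 → [2, 6, 15]
10 → replaces 15 → [2, 6, 10]
14 → extends → [2, 6, 10, 14]
6 → already a tail → [2, 6, 10, 14]
10 → already a tail → [2, 6, 10, 14]
33 → extends → [2, 6, 10, 14, 33]
18 → replaces 33 → [2, 6, 10, 14, 18]
1 → replaces 2 → [1, 6, 10, 14, 18]
Longest strictly increasing subsequence has length 5, so deletions = 13 − 5 = 8.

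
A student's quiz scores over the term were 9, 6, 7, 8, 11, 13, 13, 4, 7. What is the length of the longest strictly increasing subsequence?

5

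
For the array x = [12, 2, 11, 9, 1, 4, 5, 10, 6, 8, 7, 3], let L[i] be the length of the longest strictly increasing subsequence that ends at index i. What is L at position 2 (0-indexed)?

dp[i] = 1 + max{dp[j] : j<i, x[j]<x[i]} (or 1 if no such j):
i:      0  1  2  3  4  5  6  7  8  9 10 11
x[i]:  12  2 11  9  1  4  5 10  6  8  7  3
dp:     1  1  2  2  1  2  3  4  4  5  5  2
At index 2 the value is 2.

2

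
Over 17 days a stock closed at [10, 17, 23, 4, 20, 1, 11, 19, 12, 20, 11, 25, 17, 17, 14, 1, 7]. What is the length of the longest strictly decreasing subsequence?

6

Negate each value so 'decreasing' becomes 'increasing', then run patience tails on the negated sequence:
-10 → extends → [-10]
-17 → replaces -10 → [-17]
-23 → replaces -17 → [-23]
-4 → extends → [-23, -4]
-20 → replaces -4 → [-23, -20]
-1 → extends → [-23, -20, -1]
-11 → replaces -1 → [-23, -20, -11]
-19 → replaces -11 → [-23, -20, -19]
-12 → extends → [-23, -20, -19, -12]
-20 → already a tail → [-23, -20, -19, -12]
-11 → extends → [-23, -20, -19, -12, -11]
-25 → replaces -23 → [-25, -20, -19, -12, -11]
-17 → replaces -12 → [-25, -20, -19, -17, -11]
-17 → already a tail → [-25, -20, -19, -17, -11]
-14 → replaces -11 → [-25, -20, -19, -17, -14]
-1 → extends → [-25, -20, -19, -17, -14, -1]
-7 → replaces -1 → [-25, -20, -19, -17, -14, -7]
Six tails, so the longest strictly decreasing subsequence of the original has length 6.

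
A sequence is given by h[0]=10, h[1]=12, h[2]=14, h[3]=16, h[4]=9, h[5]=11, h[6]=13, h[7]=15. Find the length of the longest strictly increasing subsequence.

Track the smallest tail for each achievable length (strict):
10 → extends → [10]
12 → extends → [10, 12]
14 → extends → [10, 12, 14]
16 → extends → [10, 12, 14, 16]
9 → replaces 10 → [9, 12, 14, 16]
11 → replaces 12 → [9, 11, 14, 16]
13 → replaces 14 → [9, 11, 13, 16]
15 → replaces 16 → [9, 11, 13, 15]
Four tails, so the longest strictly increasing subsequence has length 4 (e.g. 10, 12, 14, 16).

4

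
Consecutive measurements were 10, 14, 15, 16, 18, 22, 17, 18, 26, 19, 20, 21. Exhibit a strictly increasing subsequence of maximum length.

Patience tails give the LIS length; then backtrack through the dp parents:
10 → extends → [10]
14 → extends → [10, 14]
15 → extends → [10, 14, 15]
16 → extends → [10, 14, 15, 16]
18 → extends → [10, 14, 15, 16, 18]
22 → extends → [10, 14, 15, 16, 18, 22]
17 → replaces 18 → [10, 14, 15, 16, 17, 22]
18 → replaces 22 → [10, 14, 15, 16, 17, 18]
26 → extends → [10, 14, 15, 16, 17, 18, 26]
19 → replaces 26 → [10, 14, 15, 16, 17, 18, 19]
20 → extends → [10, 14, 15, 16, 17, 18, 19, 20]
21 → extends → [10, 14, 15, 16, 17, 18, 19, 20, 21]
Length 9; one witness is 10, 14, 15, 16, 17, 18, 19, 20, 21.

10, 14, 15, 16, 17, 18, 19, 20, 21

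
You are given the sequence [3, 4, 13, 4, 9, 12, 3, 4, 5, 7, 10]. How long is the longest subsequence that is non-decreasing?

7

Track the smallest tail for each achievable length (allowing ties):
3 → extends → [3]
4 → extends → [3, 4]
13 → extends → [3, 4, 13]
4 → replaces 13 → [3, 4, 4]
9 → extends → [3, 4, 4, 9]
12 → extends → [3, 4, 4, 9, 12]
3 → replaces 4 → [3, 3, 4, 9, 12]
4 → replaces 9 → [3, 3, 4, 4, 12]
5 → replaces 12 → [3, 3, 4, 4, 5]
7 → extends → [3, 3, 4, 4, 5, 7]
10 → extends → [3, 3, 4, 4, 5, 7, 10]
Seven tails, so the longest non-decreasing subsequence has length 7 (e.g. 3, 4, 4, 4, 5, 7, 10).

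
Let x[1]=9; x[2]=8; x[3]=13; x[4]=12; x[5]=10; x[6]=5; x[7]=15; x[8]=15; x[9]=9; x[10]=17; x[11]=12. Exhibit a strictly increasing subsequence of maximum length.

Patience tails give the LIS length; then backtrack through the dp parents:
9 → extends → [9]
8 → replaces 9 → [8]
13 → extends → [8, 13]
12 → replaces 13 → [8, 12]
10 → replaces 12 → [8, 10]
5 → replaces 8 → [5, 10]
15 → extends → [5, 10, 15]
15 → already a tail → [5, 10, 15]
9 → replaces 10 → [5, 9, 15]
17 → extends → [5, 9, 15, 17]
12 → replaces 15 → [5, 9, 12, 17]
Length 4; one witness is 9, 13, 15, 17.

9, 13, 15, 17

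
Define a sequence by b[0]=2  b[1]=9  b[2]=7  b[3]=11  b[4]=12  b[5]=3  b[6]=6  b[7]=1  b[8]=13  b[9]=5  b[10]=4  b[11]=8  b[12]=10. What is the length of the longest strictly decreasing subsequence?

Negate each value so 'decreasing' becomes 'increasing', then run patience tails on the negated sequence:
-2 → extends → [-2]
-9 → replaces -2 → [-9]
-7 → extends → [-9, -7]
-11 → replaces -9 → [-11, -7]
-12 → replaces -11 → [-12, -7]
-3 → extends → [-12, -7, -3]
-6 → replaces -3 → [-12, -7, -6]
-1 → extends → [-12, -7, -6, -1]
-13 → replaces -12 → [-13, -7, -6, -1]
-5 → replaces -1 → [-13, -7, -6, -5]
-4 → extends → [-13, -7, -6, -5, -4]
-8 → replaces -7 → [-13, -8, -6, -5, -4]
-10 → replaces -8 → [-13, -10, -6, -5, -4]
Five tails, so the longest strictly decreasing subsequence of the original has length 5.

5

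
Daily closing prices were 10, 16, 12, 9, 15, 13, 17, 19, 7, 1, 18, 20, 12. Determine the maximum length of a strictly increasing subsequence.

6

Track the smallest tail for each achievable length (strict):
10 → extends → [10]
16 → extends → [10, 16]
12 → replaces 16 → [10, 12]
9 → replaces 10 → [9, 12]
15 → extends → [9, 12, 15]
13 → replaces 15 → [9, 12, 13]
17 → extends → [9, 12, 13, 17]
19 → extends → [9, 12, 13, 17, 19]
7 → replaces 9 → [7, 12, 13, 17, 19]
1 → replaces 7 → [1, 12, 13, 17, 19]
18 → replaces 19 → [1, 12, 13, 17, 18]
20 → extends → [1, 12, 13, 17, 18, 20]
12 → already a tail → [1, 12, 13, 17, 18, 20]
Six tails, so the longest strictly increasing subsequence has length 6 (e.g. 10, 12, 15, 17, 19, 20).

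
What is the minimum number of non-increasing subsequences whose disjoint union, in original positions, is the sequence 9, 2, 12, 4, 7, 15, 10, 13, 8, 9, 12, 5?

Place each on the leftmost legal pile:
9 → new pile 1 (tops now [9])
2 → pile 1 (tops now [2])
12 → new pile 2 (tops now [2, 12])
4 → pile 2 (tops now [2, 4])
7 → new pile 3 (tops now [2, 4, 7])
15 → new pile 4 (tops now [2, 4, 7, 15])
10 → pile 4 (tops now [2, 4, 7, 10])
13 → new pile 5 (tops now [2, 4, 7, 10, 13])
8 → pile 4 (tops now [2, 4, 7, 8, 13])
9 → pile 5 (tops now [2, 4, 7, 8, 9])
12 → new pile 6 (tops now [2, 4, 7, 8, 9, 12])
5 → pile 3 (tops now [2, 4, 5, 8, 9, 12])
Six piles.

6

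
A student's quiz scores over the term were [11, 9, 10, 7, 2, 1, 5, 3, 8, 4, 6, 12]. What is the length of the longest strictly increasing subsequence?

5

Let dp[i] be the length of the longest such subsequence ending at index i:
i:      1  2  3  4  5  6  7  8  9 10 11 12
a[i]:  11  9 10  7  2  1  5  3  8  4  6 12
dp:     1  1  2  1  1  1  2  2  3  3  4  5
Maximum dp value is 5.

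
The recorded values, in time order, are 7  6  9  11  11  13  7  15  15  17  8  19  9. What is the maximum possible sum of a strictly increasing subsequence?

91

Let S[i] be the best sum of a strictly increasing subsequence ending at i:
i:      1  2  3  4  5  6  7  8  9 10 11 12 13
a[i]:   7  6  9 11 11 13  7 15 15 17  8 19  9
S:      7  6 16 27 27 40 13 55 55 72 21 91 30
Maximum is 91 (e.g. 7 + 9 + 11 + 13 + 15 + 17 + 19).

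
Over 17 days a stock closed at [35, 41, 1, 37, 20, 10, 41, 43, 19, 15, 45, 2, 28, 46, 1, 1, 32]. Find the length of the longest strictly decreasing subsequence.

7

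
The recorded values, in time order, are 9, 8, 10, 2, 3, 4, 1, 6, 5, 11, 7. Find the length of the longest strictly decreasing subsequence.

4

Negate each value so 'decreasing' becomes 'increasing', then run patience tails on the negated sequence:
-9 → extends → [-9]
-8 → extends → [-9, -8]
-10 → replaces -9 → [-10, -8]
-2 → extends → [-10, -8, -2]
-3 → replaces -2 → [-10, -8, -3]
-4 → replaces -3 → [-10, -8, -4]
-1 → extends → [-10, -8, -4, -1]
-6 → replaces -4 → [-10, -8, -6, -1]
-5 → replaces -1 → [-10, -8, -6, -5]
-11 → replaces -10 → [-11, -8, -6, -5]
-7 → replaces -6 → [-11, -8, -7, -5]
Four tails, so the longest strictly decreasing subsequence of the original has length 4.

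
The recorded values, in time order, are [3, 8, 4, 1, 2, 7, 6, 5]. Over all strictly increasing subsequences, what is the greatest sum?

Let S[i] be the best sum of a strictly increasing subsequence ending at i:
i:      1  2  3  4  5  6  7  8
a[i]:   3  8  4  1  2  7  6  5
S:      3 11  7  1  3 14 13 12
Maximum is 14 (e.g. 3 + 4 + 7).

14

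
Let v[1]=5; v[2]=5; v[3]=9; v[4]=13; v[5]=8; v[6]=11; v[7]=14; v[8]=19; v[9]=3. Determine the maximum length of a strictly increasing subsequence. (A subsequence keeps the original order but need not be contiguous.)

5

Track the smallest tail for each achievable length (strict):
5 → extends → [5]
5 → already a tail → [5]
9 → extends → [5, 9]
13 → extends → [5, 9, 13]
8 → replaces 9 → [5, 8, 13]
11 → replaces 13 → [5, 8, 11]
14 → extends → [5, 8, 11, 14]
19 → extends → [5, 8, 11, 14, 19]
3 → replaces 5 → [3, 8, 11, 14, 19]
Five tails, so the longest strictly increasing subsequence has length 5 (e.g. 5, 9, 13, 14, 19).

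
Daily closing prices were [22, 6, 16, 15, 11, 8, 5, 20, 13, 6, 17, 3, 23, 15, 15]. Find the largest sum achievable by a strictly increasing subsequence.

70

Let S[i] be the best sum of a strictly increasing subsequence ending at i:
i:      1  2  3  4  5  6  7  8  9 10 11 12 13 14 15
a[i]:  22  6 16 15 11  8  5 20 13  6 17  3 23 15 15
S:     22  6 22 21 17 14  5 42 30 11 47  3 70 45 45
Maximum is 70 (e.g. 6 + 11 + 13 + 17 + 23).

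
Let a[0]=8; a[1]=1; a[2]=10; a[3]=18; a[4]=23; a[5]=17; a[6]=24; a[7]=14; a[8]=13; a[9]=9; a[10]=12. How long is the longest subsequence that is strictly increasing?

Let dp[i] be the length of the longest such subsequence ending at index i:
i:      0  1  2  3  4  5  6  7  8  9 10
a[i]:   8  1 10 18 23 17 24 14 13  9 12
dp:     1  1  2  3  4  3  5  3  3  2  3
Maximum dp value is 5.

5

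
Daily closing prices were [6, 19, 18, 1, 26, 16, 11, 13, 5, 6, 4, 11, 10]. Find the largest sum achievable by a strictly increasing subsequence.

Let S[i] be the best sum of a strictly increasing subsequence ending at i:
i:      1  2  3  4  5  6  7  8  9 10 11 12 13
a[i]:   6 19 18  1 26 16 11 13  5  6  4 11 10
S:      6 25 24  1 51 22 17 30  6 12  5 23 22
Maximum is 51 (e.g. 6 + 19 + 26).

51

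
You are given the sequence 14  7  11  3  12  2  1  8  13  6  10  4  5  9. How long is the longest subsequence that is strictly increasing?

4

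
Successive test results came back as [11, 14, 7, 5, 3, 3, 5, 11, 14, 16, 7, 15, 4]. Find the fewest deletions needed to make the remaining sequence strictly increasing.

Fewest deletions = n − (longest strictly increasing subsequence).
i:      1  2  3  4  5  6  7  8  9 10 11 12 13
a[i]:  11 14  7  5  3  3  5 11 14 16  7 15  4
dp:     1  2  1  1  1  1  2  3  4  5  3  5  2
max dp = 5, so deletions = 13 − 5 = 8.

8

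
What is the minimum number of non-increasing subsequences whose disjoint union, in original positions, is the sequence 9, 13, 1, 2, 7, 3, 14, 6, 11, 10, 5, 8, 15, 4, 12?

Place each on the leftmost legal pile:
9 → new pile 1 (tops now [9])
13 → new pile 2 (tops now [9, 13])
1 → pile 1 (tops now [1, 13])
2 → pile 2 (tops now [1, 2])
7 → new pile 3 (tops now [1, 2, 7])
3 → pile 3 (tops now [1, 2, 3])
14 → new pile 4 (tops now [1, 2, 3, 14])
6 → pile 4 (tops now [1, 2, 3, 6])
11 → new pile 5 (tops now [1, 2, 3, 6, 11])
10 → pile 5 (tops now [1, 2, 3, 6, 10])
5 → pile 4 (tops now [1, 2, 3, 5, 10])
8 → pile 5 (tops now [1, 2, 3, 5, 8])
15 → new pile 6 (tops now [1, 2, 3, 5, 8, 15])
4 → pile 4 (tops now [1, 2, 3, 4, 8, 15])
12 → pile 6 (tops now [1, 2, 3, 4, 8, 12])
Six piles.

6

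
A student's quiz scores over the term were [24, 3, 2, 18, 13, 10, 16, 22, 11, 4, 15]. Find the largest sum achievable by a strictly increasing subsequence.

54

Let S[i] be the best sum of a strictly increasing subsequence ending at i:
i:      1  2  3  4  5  6  7  8  9 10 11
a[i]:  24  3  2 18 13 10 16 22 11  4 15
S:     24  3  2 21 16 13 32 54 24  7 39
Maximum is 54 (e.g. 3 + 13 + 16 + 22).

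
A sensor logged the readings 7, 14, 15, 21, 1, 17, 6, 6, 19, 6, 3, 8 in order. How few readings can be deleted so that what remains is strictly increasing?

Fewest deletions = n − (longest strictly increasing subsequence).
i:      1  2  3  4  5  6  7  8  9 10 11 12
a[i]:   7 14 15 21  1 17  6  6 19  6  3  8
dp:     1  2  3  4  1  4  2  2  5  2  2  3
max dp = 5, so deletions = 12 − 5 = 7.

7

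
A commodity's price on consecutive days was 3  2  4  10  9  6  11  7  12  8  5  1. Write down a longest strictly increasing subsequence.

Patience tails give the LIS length; then backtrack through the dp parents:
3 → extends → [3]
2 → replaces 3 → [2]
4 → extends → [2, 4]
10 → extends → [2, 4, 10]
9 → replaces 10 → [2, 4, 9]
6 → replaces 9 → [2, 4, 6]
11 → extends → [2, 4, 6, 11]
7 → replaces 11 → [2, 4, 6, 7]
12 → extends → [2, 4, 6, 7, 12]
8 → replaces 12 → [2, 4, 6, 7, 8]
5 → replaces 6 → [2, 4, 5, 7, 8]
1 → replaces 2 → [1, 4, 5, 7, 8]
Length 5; one witness is 3, 4, 10, 11, 12.

3, 4, 10, 11, 12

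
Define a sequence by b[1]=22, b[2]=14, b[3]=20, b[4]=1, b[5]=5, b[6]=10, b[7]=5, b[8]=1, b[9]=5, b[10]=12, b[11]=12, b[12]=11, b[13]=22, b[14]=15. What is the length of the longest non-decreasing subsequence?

Let dp[i] be the length of the longest such subsequence ending at index i:
i:      1  2  3  4  5  6  7  8  9 10 11 12 13 14
b[i]:  22 14 20  1  5 10  5  1  5 12 12 11 22 15
dp:     1  1  2  1  2  3  3  2  4  5  6  5  7  7
Maximum dp value is 7.

7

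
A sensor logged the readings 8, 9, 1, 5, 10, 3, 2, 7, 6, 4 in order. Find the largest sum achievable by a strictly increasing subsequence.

Let S[i] be the best sum of a strictly increasing subsequence ending at i:
i:      1  2  3  4  5  6  7  8  9 10
a[i]:   8  9  1  5 10  3  2  7  6  4
S:      8 17  1  6 27  4  3 13 12  8
Maximum is 27 (e.g. 8 + 9 + 10).

27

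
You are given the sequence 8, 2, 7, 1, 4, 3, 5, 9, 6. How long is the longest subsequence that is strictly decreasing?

4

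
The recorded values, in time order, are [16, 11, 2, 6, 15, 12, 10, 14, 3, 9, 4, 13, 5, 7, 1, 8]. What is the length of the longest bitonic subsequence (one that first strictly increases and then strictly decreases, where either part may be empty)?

inc[i] = longest strictly increasing subsequence ending at i; dec[i] = longest strictly decreasing subsequence starting at i:
i:      1  2  3  4  5  6  7  8  9 10 11 12 13 14 15 16
a[i]:  16 11  2  6 15 12 10 14  3  9  4 13  5  7  1  8
inc:    1  1  1  2  3  3  3  4  2  3  3  4  4  5  1  6
dec:    7  5  2  3  6  5  4  4  2  3  2  3  2  2  1  1
Best peak at i=5 (value 15): inc=3, dec=6, length 3+6−1 = 8.

8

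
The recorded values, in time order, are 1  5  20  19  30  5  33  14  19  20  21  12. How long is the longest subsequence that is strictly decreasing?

4

Negate each value so 'decreasing' becomes 'increasing', then run patience tails on the negated sequence:
-1 → extends → [-1]
-5 → replaces -1 → [-5]
-20 → replaces -5 → [-20]
-19 → extends → [-20, -19]
-30 → replaces -20 → [-30, -19]
-5 → extends → [-30, -19, -5]
-33 → replaces -30 → [-33, -19, -5]
-14 → replaces -5 → [-33, -19, -14]
-19 → already a tail → [-33, -19, -14]
-20 → replaces -19 → [-33, -20, -14]
-21 → replaces -20 → [-33, -21, -14]
-12 → extends → [-33, -21, -14, -12]
Four tails, so the longest strictly decreasing subsequence of the original has length 4.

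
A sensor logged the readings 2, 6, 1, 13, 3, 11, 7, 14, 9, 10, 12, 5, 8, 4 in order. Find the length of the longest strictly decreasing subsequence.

5

Negate each value so 'decreasing' becomes 'increasing', then run patience tails on the negated sequence:
-2 → extends → [-2]
-6 → replaces -2 → [-6]
-1 → extends → [-6, -1]
-13 → replaces -6 → [-13, -1]
-3 → replaces -1 → [-13, -3]
-11 → replaces -3 → [-13, -11]
-7 → extends → [-13, -11, -7]
-14 → replaces -13 → [-14, -11, -7]
-9 → replaces -7 → [-14, -11, -9]
-10 → replaces -9 → [-14, -11, -10]
-12 → replaces -11 → [-14, -12, -10]
-5 → extends → [-14, -12, -10, -5]
-8 → replaces -5 → [-14, -12, -10, -8]
-4 → extends → [-14, -12, -10, -8, -4]
Five tails, so the longest strictly decreasing subsequence of the original has length 5.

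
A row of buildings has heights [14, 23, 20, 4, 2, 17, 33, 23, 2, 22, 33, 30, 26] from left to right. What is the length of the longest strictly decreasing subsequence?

4

Let dp[i] be the longest strictly decreasing subsequence ending at i:
i:      1  2  3  4  5  6  7  8  9 10 11 12 13
a[i]:  14 23 20  4  2 17 33 23  2 22 33 30 26
dp:     1  1  2  3  4  3  1  2  4  3  1  2  3
Maximum is 4.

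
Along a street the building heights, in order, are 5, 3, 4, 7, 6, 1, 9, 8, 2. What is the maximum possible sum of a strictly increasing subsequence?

23

Let S[i] be the best sum of a strictly increasing subsequence ending at i:
i:      1  2  3  4  5  6  7  8  9
a[i]:   5  3  4  7  6  1  9  8  2
S:      5  3  7 14 13  1 23 22  3
Maximum is 23 (e.g. 3 + 4 + 7 + 9).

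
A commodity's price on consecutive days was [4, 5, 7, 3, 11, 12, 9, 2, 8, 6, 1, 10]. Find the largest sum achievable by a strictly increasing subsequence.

Let S[i] be the best sum of a strictly increasing subsequence ending at i:
i:      1  2  3  4  5  6  7  8  9 10 11 12
a[i]:   4  5  7  3 11 12  9  2  8  6  1 10
S:      4  9 16  3 27 39 25  2 24 15  1 35
Maximum is 39 (e.g. 4 + 5 + 7 + 11 + 12).

39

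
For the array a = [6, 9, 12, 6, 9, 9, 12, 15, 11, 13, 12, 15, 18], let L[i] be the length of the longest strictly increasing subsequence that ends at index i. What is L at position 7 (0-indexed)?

4

dp[i] = 1 + max{dp[j] : j<i, a[j]<a[i]} (or 1 if no such j):
i:      0  1  2  3  4  5  6  7  8  9 10 11 12
a[i]:   6  9 12  6  9  9 12 15 11 13 12 15 18
dp:     1  2  3  1  2  2  3  4  3  4  4  5  6
At index 7 the value is 4.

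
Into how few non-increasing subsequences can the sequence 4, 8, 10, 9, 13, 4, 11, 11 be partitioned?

The minimum number of non-increasing subsequences covering a sequence equals the length of its longest strictly increasing subsequence.
LIS length is 4 (e.g. 4, 8, 10, 13), so 4 piles are needed.

4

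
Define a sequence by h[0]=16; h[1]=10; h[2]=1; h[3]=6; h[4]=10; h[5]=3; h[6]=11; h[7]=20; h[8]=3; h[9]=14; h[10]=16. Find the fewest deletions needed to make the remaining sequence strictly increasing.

5

Fewest deletions = n − (longest strictly increasing subsequence).
Patience tails:
16 → extends → [16]
10 → replaces 16 → [10]
1 → replaces 10 → [1]
6 → extends → [1, 6]
10 → extends → [1, 6, 10]
3 → replaces 6 → [1, 3, 10]
11 → extends → [1, 3, 10, 11]
20 → extends → [1, 3, 10, 11, 20]
3 → already a tail → [1, 3, 10, 11, 20]
14 → replaces 20 → [1, 3, 10, 11, 14]
16 → extends → [1, 3, 10, 11, 14, 16]
Longest strictly increasing subsequence has length 6, so deletions = 11 − 6 = 5.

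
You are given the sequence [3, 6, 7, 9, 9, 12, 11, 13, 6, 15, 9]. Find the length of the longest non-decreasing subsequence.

Track the smallest tail for each achievable length (allowing ties):
3 → extends → [3]
6 → extends → [3, 6]
7 → extends → [3, 6, 7]
9 → extends → [3, 6, 7, 9]
9 → extends → [3, 6, 7, 9, 9]
12 → extends → [3, 6, 7, 9, 9, 12]
11 → replaces 12 → [3, 6, 7, 9, 9, 11]
13 → extends → [3, 6, 7, 9, 9, 11, 13]
6 → replaces 7 → [3, 6, 6, 9, 9, 11, 13]
15 → extends → [3, 6, 6, 9, 9, 11, 13, 15]
9 → replaces 11 → [3, 6, 6, 9, 9, 9, 13, 15]
Eight tails, so the longest non-decreasing subsequence has length 8 (e.g. 3, 6, 7, 9, 9, 12, 13, 15).

8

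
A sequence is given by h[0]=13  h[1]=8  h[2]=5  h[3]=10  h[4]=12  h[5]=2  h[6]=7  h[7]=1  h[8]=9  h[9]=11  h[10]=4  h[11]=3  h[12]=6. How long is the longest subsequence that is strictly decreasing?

Negate each value so 'decreasing' becomes 'increasing', then run patience tails on the negated sequence:
-13 → extends → [-13]
-8 → extends → [-13, -8]
-5 → extends → [-13, -8, -5]
-10 → replaces -8 → [-13, -10, -5]
-12 → replaces -10 → [-13, -12, -5]
-2 → extends → [-13, -12, -5, -2]
-7 → replaces -5 → [-13, -12, -7, -2]
-1 → extends → [-13, -12, -7, -2, -1]
-9 → replaces -7 → [-13, -12, -9, -2, -1]
-11 → replaces -9 → [-13, -12, -11, -2, -1]
-4 → replaces -2 → [-13, -12, -11, -4, -1]
-3 → replaces -1 → [-13, -12, -11, -4, -3]
-6 → replaces -4 → [-13, -12, -11, -6, -3]
Five tails, so the longest strictly decreasing subsequence of the original has length 5.

5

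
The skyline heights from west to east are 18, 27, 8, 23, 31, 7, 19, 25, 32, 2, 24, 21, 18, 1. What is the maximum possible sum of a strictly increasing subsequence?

108

Let S[i] be the best sum of a strictly increasing subsequence ending at i:
i:       1   2   3   4   5   6   7   8   9  10  11  12  13  14
a[i]:   18  27   8  23  31   7  19  25  32   2  24  21  18   1
S:      18  45   8  41  76   7  37  66 108   2  65  58  26   1
Maximum is 108 (e.g. 18 + 27 + 31 + 32).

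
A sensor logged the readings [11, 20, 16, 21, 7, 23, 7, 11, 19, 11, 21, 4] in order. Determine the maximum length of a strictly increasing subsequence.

4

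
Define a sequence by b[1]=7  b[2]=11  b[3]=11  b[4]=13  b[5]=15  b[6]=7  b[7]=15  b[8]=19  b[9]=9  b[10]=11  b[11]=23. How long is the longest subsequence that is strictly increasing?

6

Track the smallest tail for each achievable length (strict):
7 → extends → [7]
11 → extends → [7, 11]
11 → already a tail → [7, 11]
13 → extends → [7, 11, 13]
15 → extends → [7, 11, 13, 15]
7 → already a tail → [7, 11, 13, 15]
15 → already a tail → [7, 11, 13, 15]
19 → extends → [7, 11, 13, 15, 19]
9 → replaces 11 → [7, 9, 13, 15, 19]
11 → replaces 13 → [7, 9, 11, 15, 19]
23 → extends → [7, 9, 11, 15, 19, 23]
Six tails, so the longest strictly increasing subsequence has length 6 (e.g. 7, 11, 13, 15, 19, 23).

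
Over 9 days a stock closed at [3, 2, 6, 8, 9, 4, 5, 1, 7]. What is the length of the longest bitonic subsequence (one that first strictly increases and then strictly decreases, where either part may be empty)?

6

inc[i] = longest strictly increasing subsequence ending at i; dec[i] = longest strictly decreasing subsequence starting at i:
i:     1 2 3 4 5 6 7 8 9
a[i]:  3 2 6 8 9 4 5 1 7
inc:   1 1 2 3 4 2 3 1 4
dec:   3 2 3 3 3 2 2 1 1
Best peak at i=5 (value 9): inc=4, dec=3, length 4+3−1 = 6.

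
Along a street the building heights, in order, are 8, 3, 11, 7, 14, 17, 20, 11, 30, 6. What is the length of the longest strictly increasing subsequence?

6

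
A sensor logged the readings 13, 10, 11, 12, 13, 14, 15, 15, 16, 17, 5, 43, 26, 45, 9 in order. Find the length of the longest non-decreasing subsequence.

11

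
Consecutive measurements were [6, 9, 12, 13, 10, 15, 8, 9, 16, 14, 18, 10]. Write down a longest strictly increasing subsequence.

6, 9, 12, 13, 15, 16, 18

Patience tails give the LIS length; then backtrack through the dp parents:
6 → extends → [6]
9 → extends → [6, 9]
12 → extends → [6, 9, 12]
13 → extends → [6, 9, 12, 13]
10 → replaces 12 → [6, 9, 10, 13]
15 → extends → [6, 9, 10, 13, 15]
8 → replaces 9 → [6, 8, 10, 13, 15]
9 → replaces 10 → [6, 8, 9, 13, 15]
16 → extends → [6, 8, 9, 13, 15, 16]
14 → replaces 15 → [6, 8, 9, 13, 14, 16]
18 → extends → [6, 8, 9, 13, 14, 16, 18]
10 → replaces 13 → [6, 8, 9, 10, 14, 16, 18]
Length 7; one witness is 6, 9, 12, 13, 15, 16, 18.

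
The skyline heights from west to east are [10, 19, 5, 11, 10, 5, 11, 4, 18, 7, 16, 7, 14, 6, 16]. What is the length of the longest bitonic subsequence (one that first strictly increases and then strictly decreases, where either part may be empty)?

inc[i] = longest strictly increasing subsequence ending at i; dec[i] = longest strictly decreasing subsequence starting at i:
i:      1  2  3  4  5  6  7  8  9 10 11 12 13 14 15
a[i]:  10 19  5 11 10  5 11  4 18  7 16  7 14  6 16
inc:    1  2  1  2  2  1  3  1  4  2  4  2  4  2  5
dec:    3  5  2  4  3  2  3  1  4  2  3  2  2  1  1
Best peak at i=9 (value 18): inc=4, dec=4, length 4+4−1 = 7.

7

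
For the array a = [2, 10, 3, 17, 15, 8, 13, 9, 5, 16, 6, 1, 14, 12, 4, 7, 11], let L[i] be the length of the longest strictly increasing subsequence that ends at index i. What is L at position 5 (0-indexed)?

dp[i] = 1 + max{dp[j] : j<i, a[j]<a[i]} (or 1 if no such j):
i:      0  1  2  3  4  5  6  7  8  9 10 11 12 13 14 15 16
a[i]:   2 10  3 17 15  8 13  9  5 16  6  1 14 12  4  7 11
dp:     1  2  2  3  3  3  4  4  3  5  4  1  5  5  3  5  6
At index 5 the value is 3.

3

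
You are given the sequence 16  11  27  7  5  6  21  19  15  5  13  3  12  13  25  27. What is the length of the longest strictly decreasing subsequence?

Let dp[i] be the longest strictly decreasing subsequence ending at i:
i:      1  2  3  4  5  6  7  8  9 10 11 12 13 14 15 16
a[i]:  16 11 27  7  5  6 21 19 15  5 13  3 12 13 25 27
dp:     1  2  1  3  4  4  2  3  4  5  5  6  6  5  2  1
Maximum is 6.

6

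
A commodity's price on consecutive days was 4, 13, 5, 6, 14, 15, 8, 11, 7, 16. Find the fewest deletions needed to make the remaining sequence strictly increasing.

Fewest deletions = n − (longest strictly increasing subsequence).
Patience tails:
4 → extends → [4]
13 → extends → [4, 13]
5 → replaces 13 → [4, 5]
6 → extends → [4, 5, 6]
14 → extends → [4, 5, 6, 14]
15 → extends → [4, 5, 6, 14, 15]
8 → replaces 14 → [4, 5, 6, 8, 15]
11 → replaces 15 → [4, 5, 6, 8, 11]
7 → replaces 8 → [4, 5, 6, 7, 11]
16 → extends → [4, 5, 6, 7, 11, 16]
Longest strictly increasing subsequence has length 6, so deletions = 10 − 6 = 4.

4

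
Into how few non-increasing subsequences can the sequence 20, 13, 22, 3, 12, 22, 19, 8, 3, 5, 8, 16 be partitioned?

The minimum number of non-increasing subsequences covering a sequence equals the length of its longest strictly increasing subsequence.
LIS length is 4 (e.g. 3, 5, 8, 16), so 4 piles are needed.

4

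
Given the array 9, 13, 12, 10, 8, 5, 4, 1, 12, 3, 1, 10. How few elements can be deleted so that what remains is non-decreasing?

9

Fewest deletions = n − (longest non-decreasing subsequence).
i:      1  2  3  4  5  6  7  8  9 10 11 12
a[i]:   9 13 12 10  8  5  4  1 12  3  1 10
dp:     1  2  2  2  1  1  1  1  3  2  2  3
max dp = 3, so deletions = 12 − 3 = 9.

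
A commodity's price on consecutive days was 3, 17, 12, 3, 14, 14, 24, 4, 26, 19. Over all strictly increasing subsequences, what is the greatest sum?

Let S[i] be the best sum of a strictly increasing subsequence ending at i:
i:      1  2  3  4  5  6  7  8  9 10
a[i]:   3 17 12  3 14 14 24  4 26 19
S:      3 20 15  3 29 29 53  7 79 48
Maximum is 79 (e.g. 3 + 12 + 14 + 24 + 26).

79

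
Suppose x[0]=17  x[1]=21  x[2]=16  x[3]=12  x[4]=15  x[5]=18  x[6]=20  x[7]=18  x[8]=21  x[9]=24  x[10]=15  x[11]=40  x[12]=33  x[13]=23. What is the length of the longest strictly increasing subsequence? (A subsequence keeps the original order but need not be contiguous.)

7

Track the smallest tail for each achievable length (strict):
17 → extends → [17]
21 → extends → [17, 21]
16 → replaces 17 → [16, 21]
12 → replaces 16 → [12, 21]
15 → replaces 21 → [12, 15]
18 → extends → [12, 15, 18]
20 → extends → [12, 15, 18, 20]
18 → already a tail → [12, 15, 18, 20]
21 → extends → [12, 15, 18, 20, 21]
24 → extends → [12, 15, 18, 20, 21, 24]
15 → already a tail → [12, 15, 18, 20, 21, 24]
40 → extends → [12, 15, 18, 20, 21, 24, 40]
33 → replaces 40 → [12, 15, 18, 20, 21, 24, 33]
23 → replaces 24 → [12, 15, 18, 20, 21, 23, 33]
Seven tails, so the longest strictly increasing subsequence has length 7 (e.g. 12, 15, 18, 20, 21, 24, 40).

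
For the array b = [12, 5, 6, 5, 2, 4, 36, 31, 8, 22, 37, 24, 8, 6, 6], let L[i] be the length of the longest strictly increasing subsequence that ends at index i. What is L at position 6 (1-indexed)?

dp[i] = 1 + max{dp[j] : j<i, b[j]<b[i]} (or 1 if no such j):
i:      1  2  3  4  5  6  7  8  9 10 11 12 13 14 15
b[i]:  12  5  6  5  2  4 36 31  8 22 37 24  8  6  6
dp:     1  1  2  1  1  2  3  3  3  4  5  5  3  3  3
At index 6 the value is 2.

2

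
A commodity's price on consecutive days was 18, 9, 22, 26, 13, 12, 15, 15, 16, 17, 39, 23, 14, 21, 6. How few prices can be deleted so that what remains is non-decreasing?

Fewest deletions = n − (longest non-decreasing subsequence).
Patience tails:
18 → extends → [18]
9 → replaces 18 → [9]
22 → extends → [9, 22]
26 → extends → [9, 22, 26]
13 → replaces 22 → [9, 13, 26]
12 → replaces 13 → [9, 12, 26]
15 → replaces 26 → [9, 12, 15]
15 → extends → [9, 12, 15, 15]
16 → extends → [9, 12, 15, 15, 16]
17 → extends → [9, 12, 15, 15, 16, 17]
39 → extends → [9, 12, 15, 15, 16, 17, 39]
23 → replaces 39 → [9, 12, 15, 15, 16, 17, 23]
14 → replaces 15 → [9, 12, 14, 15, 16, 17, 23]
21 → replaces 23 → [9, 12, 14, 15, 16, 17, 21]
6 → replaces 9 → [6, 12, 14, 15, 16, 17, 21]
Longest non-decreasing subsequence has length 7, so deletions = 15 − 7 = 8.

8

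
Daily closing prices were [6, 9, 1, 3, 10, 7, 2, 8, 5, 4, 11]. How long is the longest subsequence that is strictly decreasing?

4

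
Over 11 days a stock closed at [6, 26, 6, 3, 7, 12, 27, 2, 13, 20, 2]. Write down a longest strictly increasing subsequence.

6, 7, 12, 13, 20

Patience tails give the LIS length; then backtrack through the dp parents:
6 → extends → [6]
26 → extends → [6, 26]
6 → already a tail → [6, 26]
3 → replaces 6 → [3, 26]
7 → replaces 26 → [3, 7]
12 → extends → [3, 7, 12]
27 → extends → [3, 7, 12, 27]
2 → replaces 3 → [2, 7, 12, 27]
13 → replaces 27 → [2, 7, 12, 13]
20 → extends → [2, 7, 12, 13, 20]
2 → already a tail → [2, 7, 12, 13, 20]
Length 5; one witness is 6, 7, 12, 13, 20.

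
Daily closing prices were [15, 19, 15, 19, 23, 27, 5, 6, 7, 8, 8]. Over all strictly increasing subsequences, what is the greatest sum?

84

Let S[i] be the best sum of a strictly increasing subsequence ending at i:
i:      1  2  3  4  5  6  7  8  9 10 11
a[i]:  15 19 15 19 23 27  5  6  7  8  8
S:     15 34 15 34 57 84  5 11 18 26 26
Maximum is 84 (e.g. 15 + 19 + 23 + 27).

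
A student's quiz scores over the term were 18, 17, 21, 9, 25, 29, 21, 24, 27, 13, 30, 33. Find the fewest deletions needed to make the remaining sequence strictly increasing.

6

Fewest deletions = n − (longest strictly increasing subsequence).
i:      1  2  3  4  5  6  7  8  9 10 11 12
a[i]:  18 17 21  9 25 29 21 24 27 13 30 33
dp:     1  1  2  1  3  4  2  3  4  2  5  6
max dp = 6, so deletions = 12 − 6 = 6.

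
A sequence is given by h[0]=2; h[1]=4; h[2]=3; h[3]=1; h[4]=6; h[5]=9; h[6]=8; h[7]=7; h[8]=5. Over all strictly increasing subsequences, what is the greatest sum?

Let S[i] be the best sum of a strictly increasing subsequence ending at i:
i:      0  1  2  3  4  5  6  7  8
h[i]:   2  4  3  1  6  9  8  7  5
S:      2  6  5  1 12 21 20 19 11
Maximum is 21 (e.g. 2 + 4 + 6 + 9).

21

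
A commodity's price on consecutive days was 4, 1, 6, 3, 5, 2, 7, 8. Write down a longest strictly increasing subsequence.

Patience tails give the LIS length; then backtrack through the dp parents:
4 → extends → [4]
1 → replaces 4 → [1]
6 → extends → [1, 6]
3 → replaces 6 → [1, 3]
5 → extends → [1, 3, 5]
2 → replaces 3 → [1, 2, 5]
7 → extends → [1, 2, 5, 7]
8 → extends → [1, 2, 5, 7, 8]
Length 5; one witness is 1, 3, 5, 7, 8.

1, 3, 5, 7, 8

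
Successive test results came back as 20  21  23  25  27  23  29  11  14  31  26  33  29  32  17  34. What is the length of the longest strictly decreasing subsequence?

3

Let dp[i] be the longest strictly decreasing subsequence ending at i:
i:      1  2  3  4  5  6  7  8  9 10 11 12 13 14 15 16
a[i]:  20 21 23 25 27 23 29 11 14 31 26 33 29 32 17 34
dp:     1  1  1  1  1  2  1  3  3  1  2  1  2  2  3  1
Maximum is 3.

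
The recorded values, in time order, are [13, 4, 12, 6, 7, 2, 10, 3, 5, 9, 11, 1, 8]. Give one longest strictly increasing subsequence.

4, 6, 7, 10, 11

Patience tails give the LIS length; then backtrack through the dp parents:
13 → extends → [13]
4 → replaces 13 → [4]
12 → extends → [4, 12]
6 → replaces 12 → [4, 6]
7 → extends → [4, 6, 7]
2 → replaces 4 → [2, 6, 7]
10 → extends → [2, 6, 7, 10]
3 → replaces 6 → [2, 3, 7, 10]
5 → replaces 7 → [2, 3, 5, 10]
9 → replaces 10 → [2, 3, 5, 9]
11 → extends → [2, 3, 5, 9, 11]
1 → replaces 2 → [1, 3, 5, 9, 11]
8 → replaces 9 → [1, 3, 5, 8, 11]
Length 5; one witness is 4, 6, 7, 10, 11.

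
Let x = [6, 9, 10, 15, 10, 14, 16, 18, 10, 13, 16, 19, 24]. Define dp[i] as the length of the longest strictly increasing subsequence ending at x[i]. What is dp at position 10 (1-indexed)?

dp[i] = 1 + max{dp[j] : j<i, x[j]<x[i]} (or 1 if no such j):
i:      1  2  3  4  5  6  7  8  9 10 11 12 13
x[i]:   6  9 10 15 10 14 16 18 10 13 16 19 24
dp:     1  2  3  4  3  4  5  6  3  4  5  7  8
At index 10 the value is 4.

4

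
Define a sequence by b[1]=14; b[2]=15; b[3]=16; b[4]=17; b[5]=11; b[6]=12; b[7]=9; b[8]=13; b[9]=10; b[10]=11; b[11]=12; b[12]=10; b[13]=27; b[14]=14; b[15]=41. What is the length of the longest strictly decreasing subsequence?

Let dp[i] be the longest strictly decreasing subsequence ending at i:
i:      1  2  3  4  5  6  7  8  9 10 11 12 13 14 15
b[i]:  14 15 16 17 11 12  9 13 10 11 12 10 27 14 41
dp:     1  1  1  1  2  2  3  2  3  3  3  4  1  2  1
Maximum is 4.

4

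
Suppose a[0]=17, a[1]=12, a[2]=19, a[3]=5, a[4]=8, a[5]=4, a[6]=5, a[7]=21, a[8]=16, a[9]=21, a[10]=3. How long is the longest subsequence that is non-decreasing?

4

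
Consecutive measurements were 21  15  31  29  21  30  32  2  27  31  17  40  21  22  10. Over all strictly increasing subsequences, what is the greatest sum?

152

Let S[i] be the best sum of a strictly increasing subsequence ending at i:
i:       1   2   3   4   5   6   7   8   9  10  11  12  13  14  15
a[i]:   21  15  31  29  21  30  32   2  27  31  17  40  21  22  10
S:      21  15  52  50  36  80 112   2  63 111  32 152  53  75  12
Maximum is 152 (e.g. 21 + 29 + 30 + 32 + 40).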